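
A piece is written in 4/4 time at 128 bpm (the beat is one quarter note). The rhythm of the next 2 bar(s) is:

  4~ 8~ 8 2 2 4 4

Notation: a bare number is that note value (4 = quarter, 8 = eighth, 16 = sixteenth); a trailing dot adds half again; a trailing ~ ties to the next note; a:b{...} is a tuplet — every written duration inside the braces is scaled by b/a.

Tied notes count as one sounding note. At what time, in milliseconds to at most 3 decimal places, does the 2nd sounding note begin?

1. 0.0ms @ 0 + 937.5ms (2)
2. 937.5ms @ 2 + 937.5ms (2)
3. 1875.0ms @ 4 + 937.5ms (2)
4. 2812.5ms @ 6 + 468.75ms (1)
5. 3281.25ms @ 7 + 468.75ms (1)

note 2 onset = 2b = 937.5ms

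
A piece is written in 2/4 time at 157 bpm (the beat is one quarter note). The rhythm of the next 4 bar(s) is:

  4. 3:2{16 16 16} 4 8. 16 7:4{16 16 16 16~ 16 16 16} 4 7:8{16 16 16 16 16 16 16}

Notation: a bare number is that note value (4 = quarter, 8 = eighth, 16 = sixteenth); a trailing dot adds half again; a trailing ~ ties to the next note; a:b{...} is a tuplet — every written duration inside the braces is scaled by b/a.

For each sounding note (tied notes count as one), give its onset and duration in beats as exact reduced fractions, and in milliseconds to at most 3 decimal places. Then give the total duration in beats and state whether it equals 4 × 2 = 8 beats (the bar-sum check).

1) 0.0ms=0b +573.248ms=3/2b
2) 573.248ms=3/2b +63.694ms=1/6b
3) 636.943ms=5/3b +63.694ms=1/6b
4) 700.637ms=11/6b +63.694ms=1/6b
5) 764.331ms=2b +382.166ms=1b
6) 1146.497ms=3b +286.624ms=3/4b
7) 1433.121ms=15/4b +95.541ms=1/4b
8) 1528.662ms=4b +54.595ms=1/7b
9) 1583.258ms=29/7b +54.595ms=1/7b
10) 1637.853ms=30/7b +54.595ms=1/7b
11) 1692.448ms=31/7b +109.19ms=2/7b
12) 1801.638ms=33/7b +54.595ms=1/7b
13) 1856.233ms=34/7b +54.595ms=1/7b
14) 1910.828ms=5b +382.166ms=1b
15) 2292.994ms=6b +109.19ms=2/7b
16) 2402.184ms=44/7b +109.19ms=2/7b
17) 2511.374ms=46/7b +109.19ms=2/7b
18) 2620.564ms=48/7b +109.19ms=2/7b
19) 2729.754ms=50/7b +109.19ms=2/7b
20) 2838.944ms=52/7b +109.19ms=2/7b
21) 2948.135ms=54/7b +109.19ms=2/7b
Σ=8b of 8 (157bpm 2/4) — PASS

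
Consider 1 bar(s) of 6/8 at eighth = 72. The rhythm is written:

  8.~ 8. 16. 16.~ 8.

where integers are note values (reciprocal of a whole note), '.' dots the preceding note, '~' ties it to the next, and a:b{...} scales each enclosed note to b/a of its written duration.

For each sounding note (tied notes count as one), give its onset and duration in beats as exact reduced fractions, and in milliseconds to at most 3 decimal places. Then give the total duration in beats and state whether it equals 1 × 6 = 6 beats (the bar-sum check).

1) 0.0ms=0b +2500.0ms=3b
2) 2500.0ms=3b +625.0ms=3/4b
3) 3125.0ms=15/4b +1875.0ms=9/4b
Σ=6b of 6 (72bpm 6/8) — PASS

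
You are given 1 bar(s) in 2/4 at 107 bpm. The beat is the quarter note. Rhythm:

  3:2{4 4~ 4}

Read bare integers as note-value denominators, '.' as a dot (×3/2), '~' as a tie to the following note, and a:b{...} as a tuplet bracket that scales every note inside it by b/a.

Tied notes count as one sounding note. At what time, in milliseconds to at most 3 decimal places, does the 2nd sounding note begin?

note 2 onset = 2/3b = 373.832ms

1. 0.0ms @ 0 + 373.832ms (2/3)
2. 373.832ms @ 2/3 + 747.664ms (4/3)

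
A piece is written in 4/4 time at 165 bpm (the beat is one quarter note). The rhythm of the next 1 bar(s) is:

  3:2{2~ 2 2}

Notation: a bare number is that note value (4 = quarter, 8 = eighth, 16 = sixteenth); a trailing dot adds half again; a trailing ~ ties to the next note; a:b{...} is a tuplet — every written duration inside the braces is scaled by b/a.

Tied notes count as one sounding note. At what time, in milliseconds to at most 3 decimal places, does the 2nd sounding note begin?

note 2 onset = 8/3b = 969.697ms

1. 0.0ms @ 0 + 969.697ms (8/3)
2. 969.697ms @ 8/3 + 484.848ms (4/3)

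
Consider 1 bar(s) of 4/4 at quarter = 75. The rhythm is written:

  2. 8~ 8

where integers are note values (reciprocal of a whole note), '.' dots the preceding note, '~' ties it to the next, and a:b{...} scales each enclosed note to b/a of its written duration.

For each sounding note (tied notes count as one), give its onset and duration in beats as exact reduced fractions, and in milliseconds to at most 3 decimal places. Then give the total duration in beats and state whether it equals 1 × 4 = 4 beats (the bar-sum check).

1) 0.0ms=0b +2400.0ms=3b
2) 2400.0ms=3b +800.0ms=1b
Σ=4b of 4 (75bpm 4/4) — PASS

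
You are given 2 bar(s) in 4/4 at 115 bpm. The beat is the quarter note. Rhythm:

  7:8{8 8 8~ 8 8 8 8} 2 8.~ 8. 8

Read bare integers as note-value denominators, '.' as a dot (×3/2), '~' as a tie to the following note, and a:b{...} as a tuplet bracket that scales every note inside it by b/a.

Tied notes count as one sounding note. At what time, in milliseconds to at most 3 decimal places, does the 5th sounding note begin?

note 5 onset = 20/7b = 1490.683ms

1. 0.0ms @ 0 + 298.137ms (4/7)
2. 298.137ms @ 4/7 + 298.137ms (4/7)
3. 596.273ms @ 8/7 + 596.273ms (8/7)
4. 1192.547ms @ 16/7 + 298.137ms (4/7)
5. 1490.683ms @ 20/7 + 298.137ms (4/7)
6. 1788.82ms @ 24/7 + 298.137ms (4/7)
7. 2086.957ms @ 4 + 1043.478ms (2)
8. 3130.435ms @ 6 + 782.609ms (3/2)
9. 3913.043ms @ 15/2 + 260.87ms (1/2)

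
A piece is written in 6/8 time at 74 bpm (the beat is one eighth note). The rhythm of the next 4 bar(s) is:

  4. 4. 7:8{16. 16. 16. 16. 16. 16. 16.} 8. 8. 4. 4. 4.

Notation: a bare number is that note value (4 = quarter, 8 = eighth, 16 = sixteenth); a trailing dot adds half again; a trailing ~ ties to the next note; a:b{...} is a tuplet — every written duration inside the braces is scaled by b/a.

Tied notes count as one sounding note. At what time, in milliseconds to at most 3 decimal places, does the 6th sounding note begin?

1. 0.0ms @ 0 + 2432.432ms (3)
2. 2432.432ms @ 3 + 2432.432ms (3)
3. 4864.865ms @ 6 + 694.981ms (6/7)
4. 5559.846ms @ 48/7 + 694.981ms (6/7)
5. 6254.826ms @ 54/7 + 694.981ms (6/7)
6. 6949.807ms @ 60/7 + 694.981ms (6/7)
7. 7644.788ms @ 66/7 + 694.981ms (6/7)
8. 8339.768ms @ 72/7 + 694.981ms (6/7)
9. 9034.749ms @ 78/7 + 694.981ms (6/7)
10. 9729.73ms @ 12 + 1216.216ms (3/2)
11. 10945.946ms @ 27/2 + 1216.216ms (3/2)
12. 12162.162ms @ 15 + 2432.432ms (3)
13. 14594.595ms @ 18 + 2432.432ms (3)
14. 17027.027ms @ 21 + 2432.432ms (3)

note 6 onset = 60/7b = 6949.807ms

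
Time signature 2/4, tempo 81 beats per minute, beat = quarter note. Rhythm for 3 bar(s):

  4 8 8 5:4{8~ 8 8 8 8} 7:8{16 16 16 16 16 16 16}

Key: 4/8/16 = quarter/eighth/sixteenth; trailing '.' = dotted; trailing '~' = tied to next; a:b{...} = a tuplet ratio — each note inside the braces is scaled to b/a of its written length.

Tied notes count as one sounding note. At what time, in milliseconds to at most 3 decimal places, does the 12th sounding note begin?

1. 0.0ms @ 0 + 740.741ms (1)
2. 740.741ms @ 1 + 370.37ms (1/2)
3. 1111.111ms @ 3/2 + 370.37ms (1/2)
4. 1481.481ms @ 2 + 592.593ms (4/5)
5. 2074.074ms @ 14/5 + 296.296ms (2/5)
6. 2370.37ms @ 16/5 + 296.296ms (2/5)
7. 2666.667ms @ 18/5 + 296.296ms (2/5)
8. 2962.963ms @ 4 + 211.64ms (2/7)
9. 3174.603ms @ 30/7 + 211.64ms (2/7)
10. 3386.243ms @ 32/7 + 211.64ms (2/7)
11. 3597.884ms @ 34/7 + 211.64ms (2/7)
12. 3809.524ms @ 36/7 + 211.64ms (2/7)
13. 4021.164ms @ 38/7 + 211.64ms (2/7)
14. 4232.804ms @ 40/7 + 211.64ms (2/7)

note 12 onset = 36/7b = 3809.524ms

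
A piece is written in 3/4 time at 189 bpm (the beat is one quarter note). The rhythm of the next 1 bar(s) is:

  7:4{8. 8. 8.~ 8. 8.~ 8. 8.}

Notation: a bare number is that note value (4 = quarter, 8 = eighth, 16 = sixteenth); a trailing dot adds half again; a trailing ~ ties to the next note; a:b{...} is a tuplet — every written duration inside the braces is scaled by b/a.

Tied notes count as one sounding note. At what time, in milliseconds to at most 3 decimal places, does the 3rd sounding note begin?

1. 0.0ms @ 0 + 136.054ms (3/7)
2. 136.054ms @ 3/7 + 136.054ms (3/7)
3. 272.109ms @ 6/7 + 272.109ms (6/7)
4. 544.218ms @ 12/7 + 272.109ms (6/7)
5. 816.327ms @ 18/7 + 136.054ms (3/7)

note 3 onset = 6/7b = 272.109ms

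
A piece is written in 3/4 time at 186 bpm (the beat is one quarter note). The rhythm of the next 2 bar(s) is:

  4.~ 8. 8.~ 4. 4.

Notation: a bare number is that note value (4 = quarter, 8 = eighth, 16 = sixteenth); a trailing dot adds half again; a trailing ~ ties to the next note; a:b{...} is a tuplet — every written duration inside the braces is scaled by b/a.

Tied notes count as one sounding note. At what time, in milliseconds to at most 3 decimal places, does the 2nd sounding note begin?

1. 0.0ms @ 0 + 725.806ms (9/4)
2. 725.806ms @ 9/4 + 725.806ms (9/4)
3. 1451.613ms @ 9/2 + 483.871ms (3/2)

note 2 onset = 9/4b = 725.806ms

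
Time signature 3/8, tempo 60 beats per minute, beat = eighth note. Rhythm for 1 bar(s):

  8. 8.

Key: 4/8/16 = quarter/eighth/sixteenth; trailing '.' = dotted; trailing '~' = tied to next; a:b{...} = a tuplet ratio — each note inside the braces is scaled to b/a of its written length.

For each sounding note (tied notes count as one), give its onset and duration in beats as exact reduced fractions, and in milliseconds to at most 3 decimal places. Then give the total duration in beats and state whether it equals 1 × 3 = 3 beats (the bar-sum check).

1) 0.0ms=0b +1500.0ms=3/2b
2) 1500.0ms=3/2b +1500.0ms=3/2b
Σ=3b of 3 (60bpm 3/8) — PASS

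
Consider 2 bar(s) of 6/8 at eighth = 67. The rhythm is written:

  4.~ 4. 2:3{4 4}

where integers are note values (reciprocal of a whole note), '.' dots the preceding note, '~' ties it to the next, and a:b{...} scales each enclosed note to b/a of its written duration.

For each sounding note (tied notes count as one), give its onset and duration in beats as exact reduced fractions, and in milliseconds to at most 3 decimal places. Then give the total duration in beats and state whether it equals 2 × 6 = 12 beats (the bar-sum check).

1) 0.0ms=0b +5373.134ms=6b
2) 5373.134ms=6b +2686.567ms=3b
3) 8059.701ms=9b +2686.567ms=3b
Σ=12b of 12 (67bpm 6/8) — PASS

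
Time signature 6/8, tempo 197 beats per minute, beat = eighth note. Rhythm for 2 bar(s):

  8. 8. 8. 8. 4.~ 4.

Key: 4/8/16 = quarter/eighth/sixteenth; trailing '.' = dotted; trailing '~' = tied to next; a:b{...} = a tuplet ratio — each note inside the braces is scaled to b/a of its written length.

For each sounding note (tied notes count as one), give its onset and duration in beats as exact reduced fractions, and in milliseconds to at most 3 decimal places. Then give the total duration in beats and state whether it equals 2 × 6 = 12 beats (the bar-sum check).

1) 0.0ms=0b +456.853ms=3/2b
2) 456.853ms=3/2b +456.853ms=3/2b
3) 913.706ms=3b +456.853ms=3/2b
4) 1370.558ms=9/2b +456.853ms=3/2b
5) 1827.411ms=6b +1827.411ms=6b
Σ=12b of 12 (197bpm 6/8) — PASS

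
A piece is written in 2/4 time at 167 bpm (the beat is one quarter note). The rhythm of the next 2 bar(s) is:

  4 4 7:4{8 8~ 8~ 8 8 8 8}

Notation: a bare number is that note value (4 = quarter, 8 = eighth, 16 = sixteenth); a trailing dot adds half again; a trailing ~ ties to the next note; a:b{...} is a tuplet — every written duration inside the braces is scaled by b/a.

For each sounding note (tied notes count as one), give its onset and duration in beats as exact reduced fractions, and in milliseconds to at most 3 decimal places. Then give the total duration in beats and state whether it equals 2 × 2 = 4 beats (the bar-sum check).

1) 0.0ms=0b +359.281ms=1b
2) 359.281ms=1b +359.281ms=1b
3) 718.563ms=2b +102.652ms=2/7b
4) 821.215ms=16/7b +307.956ms=6/7b
5) 1129.17ms=22/7b +102.652ms=2/7b
6) 1231.822ms=24/7b +102.652ms=2/7b
7) 1334.474ms=26/7b +102.652ms=2/7b
Σ=4b of 4 (167bpm 2/4) — PASS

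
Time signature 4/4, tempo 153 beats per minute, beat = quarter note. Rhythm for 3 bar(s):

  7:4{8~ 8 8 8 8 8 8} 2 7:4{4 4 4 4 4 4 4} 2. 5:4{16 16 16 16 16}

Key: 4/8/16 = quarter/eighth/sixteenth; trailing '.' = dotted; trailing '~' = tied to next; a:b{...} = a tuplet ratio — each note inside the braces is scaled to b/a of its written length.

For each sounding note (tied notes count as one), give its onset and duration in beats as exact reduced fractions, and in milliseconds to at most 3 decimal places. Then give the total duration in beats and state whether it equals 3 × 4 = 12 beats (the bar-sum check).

1) 0.0ms=0b +224.09ms=4/7b
2) 224.09ms=4/7b +112.045ms=2/7b
3) 336.134ms=6/7b +112.045ms=2/7b
4) 448.179ms=8/7b +112.045ms=2/7b
5) 560.224ms=10/7b +112.045ms=2/7b
6) 672.269ms=12/7b +112.045ms=2/7b
7) 784.314ms=2b +784.314ms=2b
8) 1568.627ms=4b +224.09ms=4/7b
9) 1792.717ms=32/7b +224.09ms=4/7b
10) 2016.807ms=36/7b +224.09ms=4/7b
11) 2240.896ms=40/7b +224.09ms=4/7b
12) 2464.986ms=44/7b +224.09ms=4/7b
13) 2689.076ms=48/7b +224.09ms=4/7b
14) 2913.165ms=52/7b +224.09ms=4/7b
15) 3137.255ms=8b +1176.471ms=3b
16) 4313.725ms=11b +78.431ms=1/5b
17) 4392.157ms=56/5b +78.431ms=1/5b
18) 4470.588ms=57/5b +78.431ms=1/5b
19) 4549.02ms=58/5b +78.431ms=1/5b
20) 4627.451ms=59/5b +78.431ms=1/5b
Σ=12b of 12 (153bpm 4/4) — PASS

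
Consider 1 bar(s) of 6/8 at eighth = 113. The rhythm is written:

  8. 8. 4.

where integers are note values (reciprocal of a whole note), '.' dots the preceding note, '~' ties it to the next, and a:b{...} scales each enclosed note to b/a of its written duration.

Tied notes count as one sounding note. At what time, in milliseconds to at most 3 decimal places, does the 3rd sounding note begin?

note 3 onset = 3b = 1592.92ms

1. 0.0ms @ 0 + 796.46ms (3/2)
2. 796.46ms @ 3/2 + 796.46ms (3/2)
3. 1592.92ms @ 3 + 1592.92ms (3)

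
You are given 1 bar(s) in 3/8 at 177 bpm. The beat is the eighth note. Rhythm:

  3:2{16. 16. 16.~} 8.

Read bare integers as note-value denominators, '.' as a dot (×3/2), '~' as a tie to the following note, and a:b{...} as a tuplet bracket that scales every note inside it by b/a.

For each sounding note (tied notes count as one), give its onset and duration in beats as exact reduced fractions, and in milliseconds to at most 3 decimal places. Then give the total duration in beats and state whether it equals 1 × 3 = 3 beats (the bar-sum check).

1) 0.0ms=0b +169.492ms=1/2b
2) 169.492ms=1/2b +169.492ms=1/2b
3) 338.983ms=1b +677.966ms=2b
Σ=3b of 3 (177bpm 3/8) — PASS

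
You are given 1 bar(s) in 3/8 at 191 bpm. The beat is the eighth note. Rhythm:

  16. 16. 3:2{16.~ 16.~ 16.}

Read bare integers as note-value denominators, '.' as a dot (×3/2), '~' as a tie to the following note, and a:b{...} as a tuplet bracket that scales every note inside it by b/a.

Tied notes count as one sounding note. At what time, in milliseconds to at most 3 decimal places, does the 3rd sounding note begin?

note 3 onset = 3/2b = 471.204ms

1. 0.0ms @ 0 + 235.602ms (3/4)
2. 235.602ms @ 3/4 + 235.602ms (3/4)
3. 471.204ms @ 3/2 + 471.204ms (3/2)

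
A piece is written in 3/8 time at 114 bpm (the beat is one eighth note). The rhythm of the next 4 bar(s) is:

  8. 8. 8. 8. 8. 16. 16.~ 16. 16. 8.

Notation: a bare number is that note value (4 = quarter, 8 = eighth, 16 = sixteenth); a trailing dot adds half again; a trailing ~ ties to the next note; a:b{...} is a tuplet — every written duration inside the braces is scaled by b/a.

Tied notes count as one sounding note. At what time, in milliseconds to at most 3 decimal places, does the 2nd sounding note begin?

note 2 onset = 3/2b = 789.474ms

1. 0.0ms @ 0 + 789.474ms (3/2)
2. 789.474ms @ 3/2 + 789.474ms (3/2)
3. 1578.947ms @ 3 + 789.474ms (3/2)
4. 2368.421ms @ 9/2 + 789.474ms (3/2)
5. 3157.895ms @ 6 + 789.474ms (3/2)
6. 3947.368ms @ 15/2 + 394.737ms (3/4)
7. 4342.105ms @ 33/4 + 789.474ms (3/2)
8. 5131.579ms @ 39/4 + 394.737ms (3/4)
9. 5526.316ms @ 21/2 + 789.474ms (3/2)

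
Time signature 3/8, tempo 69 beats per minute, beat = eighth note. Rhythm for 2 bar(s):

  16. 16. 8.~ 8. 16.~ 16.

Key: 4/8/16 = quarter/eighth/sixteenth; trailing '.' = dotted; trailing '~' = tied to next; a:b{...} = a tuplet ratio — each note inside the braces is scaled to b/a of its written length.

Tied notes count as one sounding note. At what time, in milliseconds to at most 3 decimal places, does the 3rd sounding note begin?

note 3 onset = 3/2b = 1304.348ms

1. 0.0ms @ 0 + 652.174ms (3/4)
2. 652.174ms @ 3/4 + 652.174ms (3/4)
3. 1304.348ms @ 3/2 + 2608.696ms (3)
4. 3913.043ms @ 9/2 + 1304.348ms (3/2)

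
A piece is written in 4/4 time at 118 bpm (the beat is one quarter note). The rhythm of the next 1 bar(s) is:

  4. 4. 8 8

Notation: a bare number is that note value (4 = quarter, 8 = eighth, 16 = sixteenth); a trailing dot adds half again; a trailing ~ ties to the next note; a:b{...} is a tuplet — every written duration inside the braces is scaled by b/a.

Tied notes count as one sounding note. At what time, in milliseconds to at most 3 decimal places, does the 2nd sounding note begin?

1. 0.0ms @ 0 + 762.712ms (3/2)
2. 762.712ms @ 3/2 + 762.712ms (3/2)
3. 1525.424ms @ 3 + 254.237ms (1/2)
4. 1779.661ms @ 7/2 + 254.237ms (1/2)

note 2 onset = 3/2b = 762.712ms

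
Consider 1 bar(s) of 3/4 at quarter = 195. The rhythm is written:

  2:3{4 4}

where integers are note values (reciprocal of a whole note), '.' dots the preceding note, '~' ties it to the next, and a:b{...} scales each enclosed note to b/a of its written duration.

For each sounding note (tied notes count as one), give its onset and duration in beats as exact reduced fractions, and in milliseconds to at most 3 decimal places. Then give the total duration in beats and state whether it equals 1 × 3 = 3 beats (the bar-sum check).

1) 0.0ms=0b +461.538ms=3/2b
2) 461.538ms=3/2b +461.538ms=3/2b
Σ=3b of 3 (195bpm 3/4) — PASS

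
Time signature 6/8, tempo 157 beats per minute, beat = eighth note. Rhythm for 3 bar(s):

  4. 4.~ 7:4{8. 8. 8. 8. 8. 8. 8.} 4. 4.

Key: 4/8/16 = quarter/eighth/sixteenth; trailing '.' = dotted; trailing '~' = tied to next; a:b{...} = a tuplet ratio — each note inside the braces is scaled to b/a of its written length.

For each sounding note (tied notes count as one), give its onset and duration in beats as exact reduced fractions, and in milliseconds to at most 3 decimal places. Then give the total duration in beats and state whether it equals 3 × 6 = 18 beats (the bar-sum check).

1) 0.0ms=0b +1146.497ms=3b
2) 1146.497ms=3b +1474.067ms=27/7b
3) 2620.564ms=48/7b +327.571ms=6/7b
4) 2948.135ms=54/7b +327.571ms=6/7b
5) 3275.705ms=60/7b +327.571ms=6/7b
6) 3603.276ms=66/7b +327.571ms=6/7b
7) 3930.846ms=72/7b +327.571ms=6/7b
8) 4258.417ms=78/7b +327.571ms=6/7b
9) 4585.987ms=12b +1146.497ms=3b
10) 5732.484ms=15b +1146.497ms=3b
Σ=18b of 18 (157bpm 6/8) — PASS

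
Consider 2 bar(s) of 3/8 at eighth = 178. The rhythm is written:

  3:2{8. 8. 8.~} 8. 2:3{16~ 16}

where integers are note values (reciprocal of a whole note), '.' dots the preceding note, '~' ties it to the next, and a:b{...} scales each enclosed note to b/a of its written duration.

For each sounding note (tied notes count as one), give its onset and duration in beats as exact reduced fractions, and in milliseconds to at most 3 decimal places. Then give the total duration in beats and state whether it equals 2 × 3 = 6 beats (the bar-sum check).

1) 0.0ms=0b +337.079ms=1b
2) 337.079ms=1b +337.079ms=1b
3) 674.157ms=2b +842.697ms=5/2b
4) 1516.854ms=9/2b +505.618ms=3/2b
Σ=6b of 6 (178bpm 3/8) — PASS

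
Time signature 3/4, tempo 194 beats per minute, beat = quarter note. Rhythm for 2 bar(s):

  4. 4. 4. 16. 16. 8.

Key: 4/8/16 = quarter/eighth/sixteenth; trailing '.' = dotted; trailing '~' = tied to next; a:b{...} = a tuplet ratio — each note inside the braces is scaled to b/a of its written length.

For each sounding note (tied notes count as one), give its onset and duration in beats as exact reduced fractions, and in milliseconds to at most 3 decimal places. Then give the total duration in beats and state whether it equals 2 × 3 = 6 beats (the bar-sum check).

1) 0.0ms=0b +463.918ms=3/2b
2) 463.918ms=3/2b +463.918ms=3/2b
3) 927.835ms=3b +463.918ms=3/2b
4) 1391.753ms=9/2b +115.979ms=3/8b
5) 1507.732ms=39/8b +115.979ms=3/8b
6) 1623.711ms=21/4b +231.959ms=3/4b
Σ=6b of 6 (194bpm 3/4) — PASS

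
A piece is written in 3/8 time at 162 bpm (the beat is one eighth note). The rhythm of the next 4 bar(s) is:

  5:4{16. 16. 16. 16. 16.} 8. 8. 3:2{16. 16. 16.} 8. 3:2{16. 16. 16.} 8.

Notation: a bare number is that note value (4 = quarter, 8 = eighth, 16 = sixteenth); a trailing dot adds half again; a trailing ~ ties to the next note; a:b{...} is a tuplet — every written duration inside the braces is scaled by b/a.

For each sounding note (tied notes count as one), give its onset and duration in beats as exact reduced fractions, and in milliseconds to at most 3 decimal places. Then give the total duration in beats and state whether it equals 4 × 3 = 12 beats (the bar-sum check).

1) 0.0ms=0b +222.222ms=3/5b
2) 222.222ms=3/5b +222.222ms=3/5b
3) 444.444ms=6/5b +222.222ms=3/5b
4) 666.667ms=9/5b +222.222ms=3/5b
5) 888.889ms=12/5b +222.222ms=3/5b
6) 1111.111ms=3b +555.556ms=3/2b
7) 1666.667ms=9/2b +555.556ms=3/2b
8) 2222.222ms=6b +185.185ms=1/2b
9) 2407.407ms=13/2b +185.185ms=1/2b
10) 2592.593ms=7b +185.185ms=1/2b
11) 2777.778ms=15/2b +555.556ms=3/2b
12) 3333.333ms=9b +185.185ms=1/2b
13) 3518.519ms=19/2b +185.185ms=1/2b
14) 3703.704ms=10b +185.185ms=1/2b
15) 3888.889ms=21/2b +555.556ms=3/2b
Σ=12b of 12 (162bpm 3/8) — PASS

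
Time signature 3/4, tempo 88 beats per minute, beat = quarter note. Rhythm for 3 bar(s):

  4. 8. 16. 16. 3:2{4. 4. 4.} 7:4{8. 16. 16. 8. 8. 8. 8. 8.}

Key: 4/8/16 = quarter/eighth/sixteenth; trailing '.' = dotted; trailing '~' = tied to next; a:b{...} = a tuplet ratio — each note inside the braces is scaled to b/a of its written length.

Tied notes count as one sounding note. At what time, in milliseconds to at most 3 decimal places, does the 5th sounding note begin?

1. 0.0ms @ 0 + 1022.727ms (3/2)
2. 1022.727ms @ 3/2 + 511.364ms (3/4)
3. 1534.091ms @ 9/4 + 255.682ms (3/8)
4. 1789.773ms @ 21/8 + 255.682ms (3/8)
5. 2045.455ms @ 3 + 681.818ms (1)
6. 2727.273ms @ 4 + 681.818ms (1)
7. 3409.091ms @ 5 + 681.818ms (1)
8. 4090.909ms @ 6 + 292.208ms (3/7)
9. 4383.117ms @ 45/7 + 146.104ms (3/14)
10. 4529.221ms @ 93/14 + 146.104ms (3/14)
11. 4675.325ms @ 48/7 + 292.208ms (3/7)
12. 4967.532ms @ 51/7 + 292.208ms (3/7)
13. 5259.74ms @ 54/7 + 292.208ms (3/7)
14. 5551.948ms @ 57/7 + 292.208ms (3/7)
15. 5844.156ms @ 60/7 + 292.208ms (3/7)

note 5 onset = 3b = 2045.455ms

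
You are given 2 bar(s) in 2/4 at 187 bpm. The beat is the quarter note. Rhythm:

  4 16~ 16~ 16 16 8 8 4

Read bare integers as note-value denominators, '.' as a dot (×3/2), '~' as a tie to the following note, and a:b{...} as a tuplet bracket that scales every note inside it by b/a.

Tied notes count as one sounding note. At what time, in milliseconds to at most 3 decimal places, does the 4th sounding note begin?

1. 0.0ms @ 0 + 320.856ms (1)
2. 320.856ms @ 1 + 240.642ms (3/4)
3. 561.497ms @ 7/4 + 80.214ms (1/4)
4. 641.711ms @ 2 + 160.428ms (1/2)
5. 802.139ms @ 5/2 + 160.428ms (1/2)
6. 962.567ms @ 3 + 320.856ms (1)

note 4 onset = 2b = 641.711ms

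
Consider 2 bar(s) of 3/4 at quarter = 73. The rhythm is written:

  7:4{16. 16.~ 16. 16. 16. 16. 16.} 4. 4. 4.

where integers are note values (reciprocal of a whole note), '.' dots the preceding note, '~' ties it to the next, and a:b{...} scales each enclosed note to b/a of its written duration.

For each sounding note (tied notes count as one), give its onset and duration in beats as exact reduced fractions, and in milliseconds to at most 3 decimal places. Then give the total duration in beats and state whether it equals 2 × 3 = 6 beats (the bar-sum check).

1) 0.0ms=0b +176.125ms=3/14b
2) 176.125ms=3/14b +352.25ms=3/7b
3) 528.376ms=9/14b +176.125ms=3/14b
4) 704.501ms=6/7b +176.125ms=3/14b
5) 880.626ms=15/14b +176.125ms=3/14b
6) 1056.751ms=9/7b +176.125ms=3/14b
7) 1232.877ms=3/2b +1232.877ms=3/2b
8) 2465.753ms=3b +1232.877ms=3/2b
9) 3698.63ms=9/2b +1232.877ms=3/2b
Σ=6b of 6 (73bpm 3/4) — PASS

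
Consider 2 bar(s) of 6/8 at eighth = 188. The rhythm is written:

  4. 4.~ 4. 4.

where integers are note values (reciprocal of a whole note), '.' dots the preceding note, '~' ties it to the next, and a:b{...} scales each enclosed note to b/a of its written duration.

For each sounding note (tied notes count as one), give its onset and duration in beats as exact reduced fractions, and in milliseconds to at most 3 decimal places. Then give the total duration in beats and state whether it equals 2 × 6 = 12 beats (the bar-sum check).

1) 0.0ms=0b +957.447ms=3b
2) 957.447ms=3b +1914.894ms=6b
3) 2872.34ms=9b +957.447ms=3b
Σ=12b of 12 (188bpm 6/8) — PASS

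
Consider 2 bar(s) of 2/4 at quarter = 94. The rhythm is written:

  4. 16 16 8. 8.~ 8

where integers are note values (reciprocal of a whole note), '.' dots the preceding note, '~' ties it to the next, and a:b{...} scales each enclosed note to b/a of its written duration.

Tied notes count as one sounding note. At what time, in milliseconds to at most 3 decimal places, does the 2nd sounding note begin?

note 2 onset = 3/2b = 957.447ms

1. 0.0ms @ 0 + 957.447ms (3/2)
2. 957.447ms @ 3/2 + 159.574ms (1/4)
3. 1117.021ms @ 7/4 + 159.574ms (1/4)
4. 1276.596ms @ 2 + 478.723ms (3/4)
5. 1755.319ms @ 11/4 + 797.872ms (5/4)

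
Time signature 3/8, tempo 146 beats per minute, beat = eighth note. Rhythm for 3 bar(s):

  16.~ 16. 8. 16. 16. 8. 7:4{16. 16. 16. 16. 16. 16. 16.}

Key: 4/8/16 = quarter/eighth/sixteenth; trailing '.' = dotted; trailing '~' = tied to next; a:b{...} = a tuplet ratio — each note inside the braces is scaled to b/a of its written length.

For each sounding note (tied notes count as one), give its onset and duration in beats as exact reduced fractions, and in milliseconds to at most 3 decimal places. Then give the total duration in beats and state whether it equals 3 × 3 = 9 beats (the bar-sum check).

1) 0.0ms=0b +616.438ms=3/2b
2) 616.438ms=3/2b +616.438ms=3/2b
3) 1232.877ms=3b +308.219ms=3/4b
4) 1541.096ms=15/4b +308.219ms=3/4b
5) 1849.315ms=9/2b +616.438ms=3/2b
6) 2465.753ms=6b +176.125ms=3/7b
7) 2641.879ms=45/7b +176.125ms=3/7b
8) 2818.004ms=48/7b +176.125ms=3/7b
9) 2994.129ms=51/7b +176.125ms=3/7b
10) 3170.254ms=54/7b +176.125ms=3/7b
11) 3346.38ms=57/7b +176.125ms=3/7b
12) 3522.505ms=60/7b +176.125ms=3/7b
Σ=9b of 9 (146bpm 3/8) — PASS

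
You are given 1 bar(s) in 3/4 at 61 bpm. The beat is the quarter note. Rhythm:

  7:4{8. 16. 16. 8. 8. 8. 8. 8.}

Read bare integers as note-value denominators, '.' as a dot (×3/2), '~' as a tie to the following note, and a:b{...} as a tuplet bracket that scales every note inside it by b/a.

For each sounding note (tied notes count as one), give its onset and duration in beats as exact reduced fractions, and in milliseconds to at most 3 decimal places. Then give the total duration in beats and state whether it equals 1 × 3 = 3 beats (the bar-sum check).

1) 0.0ms=0b +421.546ms=3/7b
2) 421.546ms=3/7b +210.773ms=3/14b
3) 632.319ms=9/14b +210.773ms=3/14b
4) 843.091ms=6/7b +421.546ms=3/7b
5) 1264.637ms=9/7b +421.546ms=3/7b
6) 1686.183ms=12/7b +421.546ms=3/7b
7) 2107.728ms=15/7b +421.546ms=3/7b
8) 2529.274ms=18/7b +421.546ms=3/7b
Σ=3b of 3 (61bpm 3/4) — PASS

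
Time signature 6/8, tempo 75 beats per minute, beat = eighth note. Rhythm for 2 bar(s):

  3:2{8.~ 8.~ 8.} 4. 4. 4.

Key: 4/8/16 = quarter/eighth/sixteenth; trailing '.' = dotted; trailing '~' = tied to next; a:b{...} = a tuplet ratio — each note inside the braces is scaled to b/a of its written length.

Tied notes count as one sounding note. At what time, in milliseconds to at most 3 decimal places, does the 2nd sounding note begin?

1. 0.0ms @ 0 + 2400.0ms (3)
2. 2400.0ms @ 3 + 2400.0ms (3)
3. 4800.0ms @ 6 + 2400.0ms (3)
4. 7200.0ms @ 9 + 2400.0ms (3)

note 2 onset = 3b = 2400.0ms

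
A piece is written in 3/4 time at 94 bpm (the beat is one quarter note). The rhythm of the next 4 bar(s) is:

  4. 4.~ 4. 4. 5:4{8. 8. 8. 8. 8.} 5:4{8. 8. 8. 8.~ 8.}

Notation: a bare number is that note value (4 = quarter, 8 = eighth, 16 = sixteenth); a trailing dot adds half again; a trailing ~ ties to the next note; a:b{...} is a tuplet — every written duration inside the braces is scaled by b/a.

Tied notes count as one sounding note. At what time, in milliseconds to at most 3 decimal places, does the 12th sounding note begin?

1. 0.0ms @ 0 + 957.447ms (3/2)
2. 957.447ms @ 3/2 + 1914.894ms (3)
3. 2872.34ms @ 9/2 + 957.447ms (3/2)
4. 3829.787ms @ 6 + 382.979ms (3/5)
5. 4212.766ms @ 33/5 + 382.979ms (3/5)
6. 4595.745ms @ 36/5 + 382.979ms (3/5)
7. 4978.723ms @ 39/5 + 382.979ms (3/5)
8. 5361.702ms @ 42/5 + 382.979ms (3/5)
9. 5744.681ms @ 9 + 382.979ms (3/5)
10. 6127.66ms @ 48/5 + 382.979ms (3/5)
11. 6510.638ms @ 51/5 + 382.979ms (3/5)
12. 6893.617ms @ 54/5 + 765.957ms (6/5)

note 12 onset = 54/5b = 6893.617ms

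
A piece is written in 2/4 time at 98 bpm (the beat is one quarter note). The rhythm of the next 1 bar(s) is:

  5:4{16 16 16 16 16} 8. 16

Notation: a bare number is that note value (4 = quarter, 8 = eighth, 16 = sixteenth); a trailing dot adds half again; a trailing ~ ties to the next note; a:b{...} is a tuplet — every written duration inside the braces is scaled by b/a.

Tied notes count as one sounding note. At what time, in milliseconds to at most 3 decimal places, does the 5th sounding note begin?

1. 0.0ms @ 0 + 122.449ms (1/5)
2. 122.449ms @ 1/5 + 122.449ms (1/5)
3. 244.898ms @ 2/5 + 122.449ms (1/5)
4. 367.347ms @ 3/5 + 122.449ms (1/5)
5. 489.796ms @ 4/5 + 122.449ms (1/5)
6. 612.245ms @ 1 + 459.184ms (3/4)
7. 1071.429ms @ 7/4 + 153.061ms (1/4)

note 5 onset = 4/5b = 489.796ms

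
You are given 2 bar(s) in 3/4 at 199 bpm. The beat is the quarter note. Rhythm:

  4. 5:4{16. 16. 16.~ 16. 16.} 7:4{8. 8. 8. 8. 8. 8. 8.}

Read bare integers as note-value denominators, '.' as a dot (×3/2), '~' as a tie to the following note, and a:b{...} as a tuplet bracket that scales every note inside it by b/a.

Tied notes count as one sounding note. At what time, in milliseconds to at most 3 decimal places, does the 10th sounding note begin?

1. 0.0ms @ 0 + 452.261ms (3/2)
2. 452.261ms @ 3/2 + 90.452ms (3/10)
3. 542.714ms @ 9/5 + 90.452ms (3/10)
4. 633.166ms @ 21/10 + 180.905ms (3/5)
5. 814.07ms @ 27/10 + 90.452ms (3/10)
6. 904.523ms @ 3 + 129.218ms (3/7)
7. 1033.74ms @ 24/7 + 129.218ms (3/7)
8. 1162.958ms @ 27/7 + 129.218ms (3/7)
9. 1292.175ms @ 30/7 + 129.218ms (3/7)
10. 1421.393ms @ 33/7 + 129.218ms (3/7)
11. 1550.61ms @ 36/7 + 129.218ms (3/7)
12. 1679.828ms @ 39/7 + 129.218ms (3/7)

note 10 onset = 33/7b = 1421.393ms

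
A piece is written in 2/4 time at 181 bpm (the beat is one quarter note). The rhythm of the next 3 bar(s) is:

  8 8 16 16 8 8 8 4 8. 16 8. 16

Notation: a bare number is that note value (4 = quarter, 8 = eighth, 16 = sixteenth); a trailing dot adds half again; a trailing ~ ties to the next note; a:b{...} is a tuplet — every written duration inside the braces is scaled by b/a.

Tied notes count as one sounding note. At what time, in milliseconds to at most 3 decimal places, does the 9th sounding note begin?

1. 0.0ms @ 0 + 165.746ms (1/2)
2. 165.746ms @ 1/2 + 165.746ms (1/2)
3. 331.492ms @ 1 + 82.873ms (1/4)
4. 414.365ms @ 5/4 + 82.873ms (1/4)
5. 497.238ms @ 3/2 + 165.746ms (1/2)
6. 662.983ms @ 2 + 165.746ms (1/2)
7. 828.729ms @ 5/2 + 165.746ms (1/2)
8. 994.475ms @ 3 + 331.492ms (1)
9. 1325.967ms @ 4 + 248.619ms (3/4)
10. 1574.586ms @ 19/4 + 82.873ms (1/4)
11. 1657.459ms @ 5 + 248.619ms (3/4)
12. 1906.077ms @ 23/4 + 82.873ms (1/4)

note 9 onset = 4b = 1325.967ms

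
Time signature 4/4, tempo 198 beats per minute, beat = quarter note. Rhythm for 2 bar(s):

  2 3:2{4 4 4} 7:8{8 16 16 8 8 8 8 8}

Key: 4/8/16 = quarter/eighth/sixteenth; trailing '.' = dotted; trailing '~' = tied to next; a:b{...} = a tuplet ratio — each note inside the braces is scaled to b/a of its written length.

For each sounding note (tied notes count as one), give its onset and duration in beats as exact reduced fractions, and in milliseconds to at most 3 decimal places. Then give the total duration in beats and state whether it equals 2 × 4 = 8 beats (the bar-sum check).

1) 0.0ms=0b +606.061ms=2b
2) 606.061ms=2b +202.02ms=2/3b
3) 808.081ms=8/3b +202.02ms=2/3b
4) 1010.101ms=10/3b +202.02ms=2/3b
5) 1212.121ms=4b +173.16ms=4/7b
6) 1385.281ms=32/7b +86.58ms=2/7b
7) 1471.861ms=34/7b +86.58ms=2/7b
8) 1558.442ms=36/7b +173.16ms=4/7b
9) 1731.602ms=40/7b +173.16ms=4/7b
10) 1904.762ms=44/7b +173.16ms=4/7b
11) 2077.922ms=48/7b +173.16ms=4/7b
12) 2251.082ms=52/7b +173.16ms=4/7b
Σ=8b of 8 (198bpm 4/4) — PASS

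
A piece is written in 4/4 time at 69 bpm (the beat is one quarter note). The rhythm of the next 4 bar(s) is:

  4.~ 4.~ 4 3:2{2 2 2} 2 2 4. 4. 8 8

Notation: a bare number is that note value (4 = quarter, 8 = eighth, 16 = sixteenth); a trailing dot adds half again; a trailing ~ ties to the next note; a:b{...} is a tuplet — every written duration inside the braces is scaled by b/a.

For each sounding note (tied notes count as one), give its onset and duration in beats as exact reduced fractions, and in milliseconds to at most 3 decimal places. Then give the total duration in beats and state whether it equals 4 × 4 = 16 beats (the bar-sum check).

1) 0.0ms=0b +3478.261ms=4b
2) 3478.261ms=4b +1159.42ms=4/3b
3) 4637.681ms=16/3b +1159.42ms=4/3b
4) 5797.101ms=20/3b +1159.42ms=4/3b
5) 6956.522ms=8b +1739.13ms=2b
6) 8695.652ms=10b +1739.13ms=2b
7) 10434.783ms=12b +1304.348ms=3/2b
8) 11739.13ms=27/2b +1304.348ms=3/2b
9) 13043.478ms=15b +434.783ms=1/2b
10) 13478.261ms=31/2b +434.783ms=1/2b
Σ=16b of 16 (69bpm 4/4) — PASS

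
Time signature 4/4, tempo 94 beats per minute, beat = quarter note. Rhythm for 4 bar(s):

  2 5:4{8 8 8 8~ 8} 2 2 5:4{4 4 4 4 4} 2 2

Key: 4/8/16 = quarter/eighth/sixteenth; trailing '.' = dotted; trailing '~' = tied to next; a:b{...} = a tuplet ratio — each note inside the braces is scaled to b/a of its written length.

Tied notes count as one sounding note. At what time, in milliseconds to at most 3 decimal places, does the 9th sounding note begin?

note 9 onset = 44/5b = 5617.021ms

1. 0.0ms @ 0 + 1276.596ms (2)
2. 1276.596ms @ 2 + 255.319ms (2/5)
3. 1531.915ms @ 12/5 + 255.319ms (2/5)
4. 1787.234ms @ 14/5 + 255.319ms (2/5)
5. 2042.553ms @ 16/5 + 510.638ms (4/5)
6. 2553.191ms @ 4 + 1276.596ms (2)
7. 3829.787ms @ 6 + 1276.596ms (2)
8. 5106.383ms @ 8 + 510.638ms (4/5)
9. 5617.021ms @ 44/5 + 510.638ms (4/5)
10. 6127.66ms @ 48/5 + 510.638ms (4/5)
11. 6638.298ms @ 52/5 + 510.638ms (4/5)
12. 7148.936ms @ 56/5 + 510.638ms (4/5)
13. 7659.574ms @ 12 + 1276.596ms (2)
14. 8936.17ms @ 14 + 1276.596ms (2)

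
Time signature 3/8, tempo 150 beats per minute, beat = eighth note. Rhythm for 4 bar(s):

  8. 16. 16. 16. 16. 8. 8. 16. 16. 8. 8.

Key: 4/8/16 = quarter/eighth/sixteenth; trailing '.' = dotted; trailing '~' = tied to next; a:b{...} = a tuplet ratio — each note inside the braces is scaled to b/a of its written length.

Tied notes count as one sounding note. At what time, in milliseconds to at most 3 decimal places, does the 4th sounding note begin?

note 4 onset = 3b = 1200.0ms

1. 0.0ms @ 0 + 600.0ms (3/2)
2. 600.0ms @ 3/2 + 300.0ms (3/4)
3. 900.0ms @ 9/4 + 300.0ms (3/4)
4. 1200.0ms @ 3 + 300.0ms (3/4)
5. 1500.0ms @ 15/4 + 300.0ms (3/4)
6. 1800.0ms @ 9/2 + 600.0ms (3/2)
7. 2400.0ms @ 6 + 600.0ms (3/2)
8. 3000.0ms @ 15/2 + 300.0ms (3/4)
9. 3300.0ms @ 33/4 + 300.0ms (3/4)
10. 3600.0ms @ 9 + 600.0ms (3/2)
11. 4200.0ms @ 21/2 + 600.0ms (3/2)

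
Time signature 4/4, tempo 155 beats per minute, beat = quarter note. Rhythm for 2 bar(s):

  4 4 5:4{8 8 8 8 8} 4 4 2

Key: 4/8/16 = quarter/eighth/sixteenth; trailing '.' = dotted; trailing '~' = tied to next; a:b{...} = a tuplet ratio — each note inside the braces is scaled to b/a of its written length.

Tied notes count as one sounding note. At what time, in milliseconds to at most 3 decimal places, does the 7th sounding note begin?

1. 0.0ms @ 0 + 387.097ms (1)
2. 387.097ms @ 1 + 387.097ms (1)
3. 774.194ms @ 2 + 154.839ms (2/5)
4. 929.032ms @ 12/5 + 154.839ms (2/5)
5. 1083.871ms @ 14/5 + 154.839ms (2/5)
6. 1238.71ms @ 16/5 + 154.839ms (2/5)
7. 1393.548ms @ 18/5 + 154.839ms (2/5)
8. 1548.387ms @ 4 + 387.097ms (1)
9. 1935.484ms @ 5 + 387.097ms (1)
10. 2322.581ms @ 6 + 774.194ms (2)

note 7 onset = 18/5b = 1393.548ms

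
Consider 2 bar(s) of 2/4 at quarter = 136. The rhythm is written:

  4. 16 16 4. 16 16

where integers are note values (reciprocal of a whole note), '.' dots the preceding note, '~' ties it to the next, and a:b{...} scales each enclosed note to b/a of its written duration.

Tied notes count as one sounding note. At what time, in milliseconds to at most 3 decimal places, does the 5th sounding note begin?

note 5 onset = 7/2b = 1544.118ms

1. 0.0ms @ 0 + 661.765ms (3/2)
2. 661.765ms @ 3/2 + 110.294ms (1/4)
3. 772.059ms @ 7/4 + 110.294ms (1/4)
4. 882.353ms @ 2 + 661.765ms (3/2)
5. 1544.118ms @ 7/2 + 110.294ms (1/4)
6. 1654.412ms @ 15/4 + 110.294ms (1/4)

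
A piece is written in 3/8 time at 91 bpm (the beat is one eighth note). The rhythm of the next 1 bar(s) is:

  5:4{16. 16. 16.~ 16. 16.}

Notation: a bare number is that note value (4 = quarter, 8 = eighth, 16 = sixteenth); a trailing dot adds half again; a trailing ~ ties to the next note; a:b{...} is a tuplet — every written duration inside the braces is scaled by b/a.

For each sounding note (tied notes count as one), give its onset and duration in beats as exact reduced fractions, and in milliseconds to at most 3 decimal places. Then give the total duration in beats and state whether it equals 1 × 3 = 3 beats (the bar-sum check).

1) 0.0ms=0b +395.604ms=3/5b
2) 395.604ms=3/5b +395.604ms=3/5b
3) 791.209ms=6/5b +791.209ms=6/5b
4) 1582.418ms=12/5b +395.604ms=3/5b
Σ=3b of 3 (91bpm 3/8) — PASS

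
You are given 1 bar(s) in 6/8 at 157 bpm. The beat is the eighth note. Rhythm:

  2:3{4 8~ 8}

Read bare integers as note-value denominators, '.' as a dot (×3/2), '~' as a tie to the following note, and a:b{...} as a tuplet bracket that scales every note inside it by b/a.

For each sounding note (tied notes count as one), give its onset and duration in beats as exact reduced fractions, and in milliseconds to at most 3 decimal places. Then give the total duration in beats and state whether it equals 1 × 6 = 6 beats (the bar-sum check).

1) 0.0ms=0b +1146.497ms=3b
2) 1146.497ms=3b +1146.497ms=3b
Σ=6b of 6 (157bpm 6/8) — PASS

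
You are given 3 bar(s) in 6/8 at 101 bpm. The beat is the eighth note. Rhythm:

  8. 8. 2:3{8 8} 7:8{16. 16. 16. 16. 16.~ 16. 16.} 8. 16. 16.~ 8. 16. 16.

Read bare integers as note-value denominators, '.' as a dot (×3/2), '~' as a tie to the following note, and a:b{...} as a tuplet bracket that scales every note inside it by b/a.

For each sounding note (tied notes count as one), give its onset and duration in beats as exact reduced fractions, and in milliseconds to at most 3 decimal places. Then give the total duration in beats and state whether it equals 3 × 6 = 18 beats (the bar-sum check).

1) 0.0ms=0b +891.089ms=3/2b
2) 891.089ms=3/2b +891.089ms=3/2b
3) 1782.178ms=3b +891.089ms=3/2b
4) 2673.267ms=9/2b +891.089ms=3/2b
5) 3564.356ms=6b +509.194ms=6/7b
6) 4073.55ms=48/7b +509.194ms=6/7b
7) 4582.744ms=54/7b +509.194ms=6/7b
8) 5091.938ms=60/7b +509.194ms=6/7b
9) 5601.132ms=66/7b +1018.388ms=12/7b
10) 6619.519ms=78/7b +509.194ms=6/7b
11) 7128.713ms=12b +891.089ms=3/2b
12) 8019.802ms=27/2b +445.545ms=3/4b
13) 8465.347ms=57/4b +1336.634ms=9/4b
14) 9801.98ms=33/2b +445.545ms=3/4b
15) 10247.525ms=69/4b +445.545ms=3/4b
Σ=18b of 18 (101bpm 6/8) — PASS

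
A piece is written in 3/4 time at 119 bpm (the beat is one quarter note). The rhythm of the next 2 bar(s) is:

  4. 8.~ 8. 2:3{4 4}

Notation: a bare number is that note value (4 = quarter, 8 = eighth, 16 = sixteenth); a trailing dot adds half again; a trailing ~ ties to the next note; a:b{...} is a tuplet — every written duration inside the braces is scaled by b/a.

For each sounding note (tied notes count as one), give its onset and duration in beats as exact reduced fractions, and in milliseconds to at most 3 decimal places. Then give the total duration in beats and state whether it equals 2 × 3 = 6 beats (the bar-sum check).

1) 0.0ms=0b +756.303ms=3/2b
2) 756.303ms=3/2b +756.303ms=3/2b
3) 1512.605ms=3b +756.303ms=3/2b
4) 2268.908ms=9/2b +756.303ms=3/2b
Σ=6b of 6 (119bpm 3/4) — PASS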